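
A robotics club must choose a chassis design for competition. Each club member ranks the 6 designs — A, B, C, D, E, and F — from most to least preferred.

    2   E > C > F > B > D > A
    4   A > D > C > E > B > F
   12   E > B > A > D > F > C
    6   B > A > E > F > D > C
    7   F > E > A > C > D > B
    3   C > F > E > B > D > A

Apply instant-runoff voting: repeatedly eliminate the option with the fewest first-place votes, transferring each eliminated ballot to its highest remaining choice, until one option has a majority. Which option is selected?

E

Round 1: E 14, F 7, B 6, A 4, C 3, D 0. D has the fewest and is eliminated.
Round 2: E 14, F 7, B 6, A 4, C 3. C has the fewest and is eliminated.
Round 3: E 14, F 10, B 6, A 4. A has the fewest and is eliminated.
Round 4: E 18, F 10, B 6. E has a majority.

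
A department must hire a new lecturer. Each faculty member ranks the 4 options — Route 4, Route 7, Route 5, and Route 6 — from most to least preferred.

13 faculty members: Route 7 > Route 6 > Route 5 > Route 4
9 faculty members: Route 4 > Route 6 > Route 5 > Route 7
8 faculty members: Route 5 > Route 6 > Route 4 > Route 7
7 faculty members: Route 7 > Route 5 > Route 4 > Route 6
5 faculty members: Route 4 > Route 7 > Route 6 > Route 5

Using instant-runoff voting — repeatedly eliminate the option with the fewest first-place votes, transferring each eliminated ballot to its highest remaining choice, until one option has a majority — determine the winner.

Round 1: Route 7 20, Route 4 14, Route 5 8, Route 6 0. Route 6 has the fewest and is eliminated.
Round 2: Route 7 20, Route 4 14, Route 5 8. Route 5 has the fewest and is eliminated.
Round 3: Route 4 22, Route 7 20. Route 4 has a majority.

Route 4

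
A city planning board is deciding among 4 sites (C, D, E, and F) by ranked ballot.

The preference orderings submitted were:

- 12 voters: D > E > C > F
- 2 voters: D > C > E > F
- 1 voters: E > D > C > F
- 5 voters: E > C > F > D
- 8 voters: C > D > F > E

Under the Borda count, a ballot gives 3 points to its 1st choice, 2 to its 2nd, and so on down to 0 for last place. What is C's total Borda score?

Borda scores:
  C: 12·1 + 2·2 + 1 + 5·2 + 8·3 = 51
  D: 12·3 + 2·3 + 2 + 5·0 + 8·2 = 60
  E: 12·2 + 2·1 + 3 + 5·3 + 8·0 = 44
  F: 12·0 + 2·0 + 0 + 5·1 + 8·1 = 13

51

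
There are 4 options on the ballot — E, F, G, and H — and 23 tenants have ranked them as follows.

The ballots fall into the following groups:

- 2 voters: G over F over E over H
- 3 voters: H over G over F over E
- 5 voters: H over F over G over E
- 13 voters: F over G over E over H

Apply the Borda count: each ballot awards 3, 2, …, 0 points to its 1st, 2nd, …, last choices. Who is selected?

Borda scores:
  E: 2·1 + 3·0 + 5·0 + 13·1 = 15
  F: 2·2 + 3·1 + 5·2 + 13·3 = 56
  G: 2·3 + 3·2 + 5·1 + 13·2 = 43
  H: 2·0 + 3·3 + 5·3 + 13·0 = 24
F has the highest total.

F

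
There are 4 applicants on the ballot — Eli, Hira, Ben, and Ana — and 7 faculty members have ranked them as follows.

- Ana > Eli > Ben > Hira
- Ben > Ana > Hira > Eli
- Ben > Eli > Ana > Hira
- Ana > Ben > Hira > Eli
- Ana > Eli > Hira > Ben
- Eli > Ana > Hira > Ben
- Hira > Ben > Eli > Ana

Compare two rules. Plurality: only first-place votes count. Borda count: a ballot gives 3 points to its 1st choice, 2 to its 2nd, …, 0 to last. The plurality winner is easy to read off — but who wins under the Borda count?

Plurality first-place counts: Eli 1, Hira 1, Ben 2, Ana 3 → Ana.
Borda totals: Eli 10, Hira 7, Ben 11, Ana 14 → Ana.

Ana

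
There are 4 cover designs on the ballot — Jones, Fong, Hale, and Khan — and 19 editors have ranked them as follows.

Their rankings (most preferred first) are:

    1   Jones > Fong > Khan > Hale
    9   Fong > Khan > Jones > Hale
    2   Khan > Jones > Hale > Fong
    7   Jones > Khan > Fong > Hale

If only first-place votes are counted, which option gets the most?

Fong

First-place vote totals:
  Jones: 8
  Fong: 9
  Hale: 0
  Khan: 2
Fong has the most first-place votes.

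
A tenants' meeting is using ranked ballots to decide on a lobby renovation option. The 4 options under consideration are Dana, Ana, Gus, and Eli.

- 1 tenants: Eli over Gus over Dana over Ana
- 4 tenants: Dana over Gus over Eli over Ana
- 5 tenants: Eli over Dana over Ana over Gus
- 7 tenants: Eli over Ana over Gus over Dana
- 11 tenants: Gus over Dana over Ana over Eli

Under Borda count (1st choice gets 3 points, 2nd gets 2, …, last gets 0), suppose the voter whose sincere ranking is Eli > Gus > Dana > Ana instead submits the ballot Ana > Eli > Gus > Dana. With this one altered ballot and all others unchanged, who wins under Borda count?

Gus

Borda totals with the altered ballot: Dana 44, Ana 33, Gus 49, Eli 42.
The winner is unchanged: still Gus.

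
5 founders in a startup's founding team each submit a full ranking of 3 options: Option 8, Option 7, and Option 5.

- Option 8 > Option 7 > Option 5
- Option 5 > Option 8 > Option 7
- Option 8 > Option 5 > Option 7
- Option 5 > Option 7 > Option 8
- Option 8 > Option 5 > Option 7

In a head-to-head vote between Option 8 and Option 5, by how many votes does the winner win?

Ballots ranking Option 8 above Option 5: 3.
Ballots ranking Option 5 above Option 8: 2.
Option 8 wins 3–2, a margin of 1.

1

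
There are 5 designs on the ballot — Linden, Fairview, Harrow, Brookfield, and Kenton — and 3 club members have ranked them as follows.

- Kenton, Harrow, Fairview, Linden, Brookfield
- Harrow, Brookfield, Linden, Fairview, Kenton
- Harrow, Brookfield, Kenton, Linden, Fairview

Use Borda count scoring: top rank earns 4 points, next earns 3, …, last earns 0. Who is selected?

Borda scores:
  Linden: 1 + 2 + 1 = 4
  Fairview: 2 + 1 + 0 = 3
  Harrow: 3 + 4 + 4 = 11
  Brookfield: 0 + 3 + 3 = 6
  Kenton: 4 + 0 + 2 = 6
Harrow has the highest total.

Harrow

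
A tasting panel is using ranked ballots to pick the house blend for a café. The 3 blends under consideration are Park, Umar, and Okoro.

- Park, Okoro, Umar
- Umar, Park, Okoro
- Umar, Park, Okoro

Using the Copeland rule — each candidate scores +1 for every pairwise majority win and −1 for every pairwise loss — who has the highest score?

Pairwise results:
  Park vs Umar: Umar wins 2–1.
  Park vs Okoro: Park wins 3–0.
  Umar vs Okoro: Umar wins 2–1.
Copeland scores (wins − losses):
  Park: 1 − 1 = 0
  Umar: 2 − 0 = 2
  Okoro: 0 − 2 = -2
Umar has the best Copeland score.

Umar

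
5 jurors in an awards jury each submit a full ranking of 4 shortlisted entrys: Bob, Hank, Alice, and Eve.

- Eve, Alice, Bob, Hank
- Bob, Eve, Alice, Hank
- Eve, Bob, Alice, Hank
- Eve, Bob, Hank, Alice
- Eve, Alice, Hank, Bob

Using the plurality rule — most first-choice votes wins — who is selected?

First-place vote totals:
  Bob: 1
  Hank: 0
  Alice: 0
  Eve: 4
Eve has the most first-place votes.

Eve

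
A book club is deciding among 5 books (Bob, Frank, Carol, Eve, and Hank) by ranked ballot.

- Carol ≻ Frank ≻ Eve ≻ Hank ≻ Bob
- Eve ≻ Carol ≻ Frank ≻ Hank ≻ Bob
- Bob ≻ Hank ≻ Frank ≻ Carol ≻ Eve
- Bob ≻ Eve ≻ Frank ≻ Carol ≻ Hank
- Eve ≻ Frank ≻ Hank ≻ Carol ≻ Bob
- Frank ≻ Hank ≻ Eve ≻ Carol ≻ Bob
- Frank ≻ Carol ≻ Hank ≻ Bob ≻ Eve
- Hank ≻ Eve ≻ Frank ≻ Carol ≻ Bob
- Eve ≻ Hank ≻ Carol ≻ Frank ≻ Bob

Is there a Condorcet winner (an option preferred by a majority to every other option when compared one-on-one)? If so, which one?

Head-to-head results (9 voters total):
Bob vs Frank: Frank wins 7–2.
Bob vs Carol: Carol wins 7–2.
Bob vs Eve: Eve wins 6–3.
Bob vs Hank: Hank wins 7–2.
Frank vs Carol: Frank wins 6–3.
Frank vs Eve: Eve wins 5–4.
Frank vs Hank: Frank wins 6–3.
Carol vs Eve: Eve wins 6–3.
Carol vs Hank: Hank wins 5–4.
Eve vs Hank: Eve wins 5–4.
Eve beats each rival — Bob (6–3), Frank (5–4), Carol (6–3), Hank (5–4) — so Eve is the Condorcet winner.

Eve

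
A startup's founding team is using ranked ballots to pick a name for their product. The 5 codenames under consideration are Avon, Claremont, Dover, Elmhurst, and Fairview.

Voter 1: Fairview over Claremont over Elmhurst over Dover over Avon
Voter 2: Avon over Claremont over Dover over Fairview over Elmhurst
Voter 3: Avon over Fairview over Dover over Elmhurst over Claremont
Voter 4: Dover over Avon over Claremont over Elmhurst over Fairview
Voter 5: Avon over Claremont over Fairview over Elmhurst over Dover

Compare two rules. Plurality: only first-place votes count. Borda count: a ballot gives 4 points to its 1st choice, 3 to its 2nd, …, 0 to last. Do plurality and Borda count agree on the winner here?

Yes

Plurality first-place counts: Avon 3, Claremont 0, Dover 1, Elmhurst 0, Fairview 1 → Avon.
Borda totals: Avon 15, Claremont 11, Dover 9, Elmhurst 5, Fairview 10 → Avon.
The two rules agree on Avon.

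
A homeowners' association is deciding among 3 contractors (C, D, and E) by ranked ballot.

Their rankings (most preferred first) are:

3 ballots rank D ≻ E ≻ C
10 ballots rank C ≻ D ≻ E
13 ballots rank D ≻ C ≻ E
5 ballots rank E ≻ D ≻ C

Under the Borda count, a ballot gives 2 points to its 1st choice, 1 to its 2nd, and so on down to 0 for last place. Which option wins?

D

Borda scores:
  C: 3·0 + 10·2 + 13·1 + 5·0 = 33
  D: 3·2 + 10·1 + 13·2 + 5·1 = 47
  E: 3·1 + 10·0 + 13·0 + 5·2 = 13
D has the highest total.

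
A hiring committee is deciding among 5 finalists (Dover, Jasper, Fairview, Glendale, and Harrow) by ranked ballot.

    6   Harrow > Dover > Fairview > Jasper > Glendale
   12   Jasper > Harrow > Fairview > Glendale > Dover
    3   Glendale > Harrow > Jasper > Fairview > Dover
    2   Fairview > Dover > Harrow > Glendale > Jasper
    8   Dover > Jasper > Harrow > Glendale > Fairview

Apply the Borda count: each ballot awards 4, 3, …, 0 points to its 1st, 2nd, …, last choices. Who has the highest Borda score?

Borda scores:
  Dover: 6·3 + 12·0 + 3·0 + 2·3 + 8·4 = 56
  Jasper: 6·1 + 12·4 + 3·2 + 2·0 + 8·3 = 84
  Fairview: 6·2 + 12·2 + 3·1 + 2·4 + 8·0 = 47
  Glendale: 6·0 + 12·1 + 3·4 + 2·1 + 8·1 = 34
  Harrow: 6·4 + 12·3 + 3·3 + 2·2 + 8·2 = 89
Harrow has the highest total.

Harrow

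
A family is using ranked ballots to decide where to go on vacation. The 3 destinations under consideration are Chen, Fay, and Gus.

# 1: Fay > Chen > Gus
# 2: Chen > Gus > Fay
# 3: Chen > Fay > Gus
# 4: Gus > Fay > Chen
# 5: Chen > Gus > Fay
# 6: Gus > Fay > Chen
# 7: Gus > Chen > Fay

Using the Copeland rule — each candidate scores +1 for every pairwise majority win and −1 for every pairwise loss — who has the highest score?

Pairwise results:
  Chen vs Fay: Chen wins 4–3.
  Chen vs Gus: Chen wins 4–3.
  Fay vs Gus: Gus wins 5–2.
Copeland scores (wins − losses):
  Chen: 2 − 0 = 2
  Fay: 0 − 2 = -2
  Gus: 1 − 1 = 0
Chen has the best Copeland score.

Chen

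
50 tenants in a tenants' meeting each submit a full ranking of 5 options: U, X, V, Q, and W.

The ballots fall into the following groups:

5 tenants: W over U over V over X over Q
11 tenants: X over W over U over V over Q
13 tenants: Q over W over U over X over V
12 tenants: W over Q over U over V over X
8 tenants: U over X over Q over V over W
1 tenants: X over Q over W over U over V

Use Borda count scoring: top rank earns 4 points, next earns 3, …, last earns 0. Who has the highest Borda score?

Borda scores:
  U: 5·3 + 11·2 + 13·2 + 12·2 + 8·4 + 1 = 120
  X: 5·1 + 11·4 + 13·1 + 12·0 + 8·3 + 4 = 90
  V: 5·2 + 11·1 + 13·0 + 12·1 + 8·1 + 0 = 41
  Q: 5·0 + 11·0 + 13·4 + 12·3 + 8·2 + 3 = 107
  W: 5·4 + 11·3 + 13·3 + 12·4 + 8·0 + 2 = 142
W has the highest total.

W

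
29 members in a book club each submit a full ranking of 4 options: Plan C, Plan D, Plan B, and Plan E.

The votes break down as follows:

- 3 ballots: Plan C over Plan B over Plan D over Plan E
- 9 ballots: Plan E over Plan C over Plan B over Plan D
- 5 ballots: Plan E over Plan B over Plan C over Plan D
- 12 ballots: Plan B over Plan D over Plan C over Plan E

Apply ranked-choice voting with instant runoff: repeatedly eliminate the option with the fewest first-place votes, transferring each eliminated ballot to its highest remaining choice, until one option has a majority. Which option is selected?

Round 1: Plan E 14, Plan B 12, Plan C 3, Plan D 0. Plan D has the fewest and is eliminated.
Round 2: Plan E 14, Plan B 12, Plan C 3. Plan C has the fewest and is eliminated.
Round 3: Plan B 15, Plan E 14. Plan B has a majority.

Plan B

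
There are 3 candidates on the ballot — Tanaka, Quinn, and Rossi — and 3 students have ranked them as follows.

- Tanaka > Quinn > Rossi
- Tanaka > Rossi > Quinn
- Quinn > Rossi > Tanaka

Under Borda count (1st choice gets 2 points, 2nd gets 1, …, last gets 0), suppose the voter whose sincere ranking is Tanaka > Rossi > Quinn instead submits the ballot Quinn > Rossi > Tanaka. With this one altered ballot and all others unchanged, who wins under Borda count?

Borda totals with the altered ballot: Tanaka 2, Quinn 5, Rossi 2.
The switch changes the winner from Tanaka to Quinn.

Quinn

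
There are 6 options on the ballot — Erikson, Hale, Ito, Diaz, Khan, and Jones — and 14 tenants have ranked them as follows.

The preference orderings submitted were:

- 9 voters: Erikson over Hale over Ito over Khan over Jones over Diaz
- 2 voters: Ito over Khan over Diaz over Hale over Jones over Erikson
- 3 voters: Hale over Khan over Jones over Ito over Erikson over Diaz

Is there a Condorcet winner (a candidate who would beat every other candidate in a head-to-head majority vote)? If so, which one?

Erikson

Head-to-head results (14 voters total):
Erikson vs Hale: Erikson wins 9–5.
Erikson vs Ito: Erikson wins 9–5.
Erikson vs Diaz: Erikson wins 12–2.
Erikson vs Khan: Erikson wins 9–5.
Erikson vs Jones: Erikson wins 9–5.
Hale vs Ito: Hale wins 12–2.
Hale vs Diaz: Hale wins 12–2.
Hale vs Khan: Hale wins 12–2.
Hale vs Jones: Hale wins 14–0.
Ito vs Diaz: Ito wins 14–0.
Ito vs Khan: Ito wins 11–3.
Ito vs Jones: Ito wins 11–3.
Diaz vs Khan: Khan wins 14–0.
Diaz vs Jones: Jones wins 12–2.
Khan vs Jones: Khan wins 14–0.
Erikson beats each rival — Hale (9–5), Ito (9–5), Diaz (12–2), Khan (9–5), Jones (9–5) — so Erikson is the Condorcet winner.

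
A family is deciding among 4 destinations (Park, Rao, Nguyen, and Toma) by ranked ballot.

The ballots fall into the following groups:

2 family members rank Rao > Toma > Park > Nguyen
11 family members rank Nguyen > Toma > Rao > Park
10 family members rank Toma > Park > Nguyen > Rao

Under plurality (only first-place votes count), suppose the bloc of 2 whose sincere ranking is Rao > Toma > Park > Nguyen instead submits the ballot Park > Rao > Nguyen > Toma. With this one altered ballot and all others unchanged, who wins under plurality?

First-place totals with the altered ballot: Park 2, Rao 0, Nguyen 11, Toma 10.
The winner is unchanged: still Nguyen.

Nguyen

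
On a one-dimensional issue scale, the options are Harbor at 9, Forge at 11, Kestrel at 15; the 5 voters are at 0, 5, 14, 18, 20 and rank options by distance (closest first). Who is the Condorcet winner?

Kestrel

With single-peaked preferences on a line, the Condorcet winner is the candidate closest to the median voter.
The median voter (position 14) is closest to Kestrel at 15.
Check: Kestrel vs Harbor — voters closer to Kestrel: 3 of 5.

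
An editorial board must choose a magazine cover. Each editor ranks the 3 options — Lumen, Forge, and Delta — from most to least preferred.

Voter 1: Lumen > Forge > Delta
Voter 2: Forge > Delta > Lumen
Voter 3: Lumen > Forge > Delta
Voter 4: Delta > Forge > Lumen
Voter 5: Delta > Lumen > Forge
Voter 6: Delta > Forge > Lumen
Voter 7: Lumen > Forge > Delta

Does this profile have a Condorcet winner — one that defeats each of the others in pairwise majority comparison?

Head-to-head results (7 voters total):
Lumen vs Forge: Lumen wins 4–3.
Lumen vs Delta: Delta wins 4–3.
Forge vs Delta: Forge wins 4–3.
No candidate beats all others: Lumen beats Forge beats Delta beats Lumen, a majority cycle.

No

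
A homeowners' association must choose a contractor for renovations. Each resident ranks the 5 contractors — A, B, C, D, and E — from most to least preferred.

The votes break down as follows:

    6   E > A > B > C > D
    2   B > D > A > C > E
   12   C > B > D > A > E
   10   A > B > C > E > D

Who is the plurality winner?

C

First-place vote totals:
  A: 10
  B: 2
  C: 12
  D: 0
  E: 6
C has the most first-place votes.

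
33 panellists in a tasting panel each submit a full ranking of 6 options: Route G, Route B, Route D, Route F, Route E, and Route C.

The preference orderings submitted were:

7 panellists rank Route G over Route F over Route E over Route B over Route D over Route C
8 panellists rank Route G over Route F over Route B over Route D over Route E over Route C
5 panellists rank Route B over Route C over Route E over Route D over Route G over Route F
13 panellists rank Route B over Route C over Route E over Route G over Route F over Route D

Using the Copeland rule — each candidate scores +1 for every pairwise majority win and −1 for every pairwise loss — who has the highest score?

Pairwise results:
  Route G vs Route B: Route B wins 18–15.
  Route G vs Route D: Route G wins 28–5.
  Route G vs Route F: Route G wins 33–0.
  Route G vs Route E: Route E wins 18–15.
  Route G vs Route C: Route C wins 18–15.
  Route B vs Route D: Route B wins 33–0.
  Route B vs Route F: Route B wins 18–15.
  Route B vs Route E: Route B wins 26–7.
  Route B vs Route C: Route B wins 33–0.
  Route D vs Route F: Route F wins 28–5.
  Route D vs Route E: Route E wins 25–8.
  Route D vs Route C: Route C wins 18–15.
  Route F vs Route E: Route E wins 18–15.
  Route F vs Route C: Route C wins 18–15.
  Route E vs Route C: Route C wins 18–15.
Copeland scores (wins − losses):
  Route G: 2 − 3 = -1
  Route B: 5 − 0 = 5
  Route D: 0 − 5 = -5
  Route F: 1 − 4 = -3
  Route E: 3 − 2 = 1
  Route C: 4 − 1 = 3
Route B has the best Copeland score.

Route B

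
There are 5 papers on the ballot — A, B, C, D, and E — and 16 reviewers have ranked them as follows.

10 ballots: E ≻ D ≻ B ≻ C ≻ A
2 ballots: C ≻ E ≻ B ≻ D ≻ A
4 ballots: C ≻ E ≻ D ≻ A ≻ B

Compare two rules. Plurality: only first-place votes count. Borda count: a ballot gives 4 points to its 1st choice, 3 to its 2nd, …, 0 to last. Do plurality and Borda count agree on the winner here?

Plurality first-place counts: A 0, B 0, C 6, D 0, E 10 → E.
Borda totals: A 4, B 24, C 34, D 40, E 58 → E.
The two rules agree on E.

Yes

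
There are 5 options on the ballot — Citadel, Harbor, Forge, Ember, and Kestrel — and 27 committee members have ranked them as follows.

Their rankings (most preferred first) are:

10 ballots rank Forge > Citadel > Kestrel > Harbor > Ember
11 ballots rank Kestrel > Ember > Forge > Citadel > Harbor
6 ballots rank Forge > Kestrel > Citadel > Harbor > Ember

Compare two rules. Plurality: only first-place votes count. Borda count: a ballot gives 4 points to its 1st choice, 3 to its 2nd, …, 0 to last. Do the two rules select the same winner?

Plurality first-place counts: Citadel 0, Harbor 0, Forge 16, Ember 0, Kestrel 11 → Forge.
Borda totals: Citadel 53, Harbor 16, Forge 86, Ember 33, Kestrel 82 → Forge.
The two rules agree on Forge.

Yes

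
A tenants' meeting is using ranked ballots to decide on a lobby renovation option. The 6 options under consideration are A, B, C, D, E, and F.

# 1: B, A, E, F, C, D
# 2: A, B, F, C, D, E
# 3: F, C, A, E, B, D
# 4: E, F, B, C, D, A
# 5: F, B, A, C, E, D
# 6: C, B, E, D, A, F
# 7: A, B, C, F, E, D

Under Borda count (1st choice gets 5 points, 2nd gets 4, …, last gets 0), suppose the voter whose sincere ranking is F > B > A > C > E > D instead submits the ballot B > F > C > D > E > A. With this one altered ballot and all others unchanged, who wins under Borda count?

Borda totals with the altered ballot: A 18, B 26, C 20, D 6, E 15, F 20.
The winner is unchanged: still B.

B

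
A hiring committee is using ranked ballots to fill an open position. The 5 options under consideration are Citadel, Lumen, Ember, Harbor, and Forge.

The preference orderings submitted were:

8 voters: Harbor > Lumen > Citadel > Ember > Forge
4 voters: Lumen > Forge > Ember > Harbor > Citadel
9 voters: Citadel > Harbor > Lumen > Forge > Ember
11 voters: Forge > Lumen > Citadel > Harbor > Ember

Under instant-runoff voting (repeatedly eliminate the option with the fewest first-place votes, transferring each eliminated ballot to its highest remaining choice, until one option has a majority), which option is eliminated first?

Ember

Round 1: Forge 11, Citadel 9, Harbor 8, Lumen 4, Ember 0. Ember has the fewest and is eliminated.
Round 2: Forge 11, Citadel 9, Harbor 8, Lumen 4. Lumen has the fewest and is eliminated.
Round 3: Forge 15, Citadel 9, Harbor 8. Harbor has the fewest and is eliminated.
Round 4: Citadel 17, Forge 15. Citadel has a majority.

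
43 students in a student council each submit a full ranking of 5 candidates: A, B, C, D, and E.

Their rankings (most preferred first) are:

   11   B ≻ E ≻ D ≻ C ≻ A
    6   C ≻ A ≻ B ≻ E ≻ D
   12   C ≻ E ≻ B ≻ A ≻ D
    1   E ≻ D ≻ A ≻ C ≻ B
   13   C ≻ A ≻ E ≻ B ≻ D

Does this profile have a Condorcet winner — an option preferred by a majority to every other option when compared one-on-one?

Head-to-head results (43 voters total):
A vs B: B wins 23–20.
A vs C: C wins 42–1.
A vs D: A wins 31–12.
A vs E: E wins 24–19.
B vs C: C wins 32–11.
B vs D: B wins 42–1.
B vs E: E wins 26–17.
C vs D: C wins 31–12.
C vs E: C wins 31–12.
D vs E: E wins 43–0.
C beats each rival — A (42–1), B (32–11), D (31–12), E (31–12) — so C is the Condorcet winner.

Yes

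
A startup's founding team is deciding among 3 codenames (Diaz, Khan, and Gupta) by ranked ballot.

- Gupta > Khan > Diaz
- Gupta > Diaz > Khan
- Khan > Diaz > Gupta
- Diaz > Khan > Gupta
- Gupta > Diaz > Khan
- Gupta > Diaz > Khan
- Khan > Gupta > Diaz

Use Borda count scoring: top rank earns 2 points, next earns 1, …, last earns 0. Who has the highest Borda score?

Borda scores:
  Diaz: 0 + 1 + 1 + 2 + 1 + 1 + 0 = 6
  Khan: 1 + 0 + 2 + 1 + 0 + 0 + 2 = 6
  Gupta: 2 + 2 + 0 + 0 + 2 + 2 + 1 = 9
Gupta has the highest total.

Gupta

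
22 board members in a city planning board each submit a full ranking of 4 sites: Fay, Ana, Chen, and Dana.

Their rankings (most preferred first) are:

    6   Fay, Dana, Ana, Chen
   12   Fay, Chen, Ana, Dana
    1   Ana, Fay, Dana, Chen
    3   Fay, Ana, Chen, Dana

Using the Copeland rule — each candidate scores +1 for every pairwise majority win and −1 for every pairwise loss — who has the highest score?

Fay

Pairwise results:
  Fay vs Ana: Fay wins 21–1.
  Fay vs Chen: Fay wins 22–0.
  Fay vs Dana: Fay wins 22–0.
  Ana vs Chen: Chen wins 12–10.
  Ana vs Dana: Ana wins 16–6.
  Chen vs Dana: Chen wins 15–7.
Copeland scores (wins − losses):
  Fay: 3 − 0 = 3
  Ana: 1 − 2 = -1
  Chen: 2 − 1 = 1
  Dana: 0 − 3 = -3
Fay has the best Copeland score.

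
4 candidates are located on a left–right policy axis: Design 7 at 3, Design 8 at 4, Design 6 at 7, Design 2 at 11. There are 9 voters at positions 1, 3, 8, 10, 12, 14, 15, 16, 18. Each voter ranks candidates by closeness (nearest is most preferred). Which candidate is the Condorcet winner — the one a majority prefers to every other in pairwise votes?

Design 2

With single-peaked preferences on a line, the Condorcet winner is the candidate closest to the median voter.
The median voter (position 12) is closest to Design 2 at 11.
Check: Design 2 vs Design 7 — voters closer to Design 2: 7 of 9.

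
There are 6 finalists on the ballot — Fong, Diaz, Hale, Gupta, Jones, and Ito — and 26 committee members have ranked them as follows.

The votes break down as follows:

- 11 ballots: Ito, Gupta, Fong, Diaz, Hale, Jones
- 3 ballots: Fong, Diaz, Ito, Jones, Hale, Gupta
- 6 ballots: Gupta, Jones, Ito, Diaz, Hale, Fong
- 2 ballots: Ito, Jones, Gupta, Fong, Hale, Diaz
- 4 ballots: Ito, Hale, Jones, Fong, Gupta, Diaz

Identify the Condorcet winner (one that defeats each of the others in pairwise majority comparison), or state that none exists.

Head-to-head results (26 voters total):
Fong vs Diaz: Fong wins 20–6.
Fong vs Hale: Fong wins 16–10.
Fong vs Gupta: Gupta wins 19–7.
Fong vs Jones: Fong wins 14–12.
Fong vs Ito: Ito wins 23–3.
Diaz vs Hale: Diaz wins 20–6.
Diaz vs Gupta: Gupta wins 23–3.
Diaz vs Jones: Diaz wins 14–12.
Diaz vs Ito: Ito wins 23–3.
Hale vs Gupta: Gupta wins 19–7.
Hale vs Jones: Hale wins 15–11.
Hale vs Ito: Ito wins 26–0.
Gupta vs Jones: Gupta wins 17–9.
Gupta vs Ito: Ito wins 20–6.
Jones vs Ito: Ito wins 20–6.
Ito beats each rival — Fong (23–3), Diaz (23–3), Hale (26–0), Gupta (20–6), Jones (20–6) — so Ito is the Condorcet winner.

Ito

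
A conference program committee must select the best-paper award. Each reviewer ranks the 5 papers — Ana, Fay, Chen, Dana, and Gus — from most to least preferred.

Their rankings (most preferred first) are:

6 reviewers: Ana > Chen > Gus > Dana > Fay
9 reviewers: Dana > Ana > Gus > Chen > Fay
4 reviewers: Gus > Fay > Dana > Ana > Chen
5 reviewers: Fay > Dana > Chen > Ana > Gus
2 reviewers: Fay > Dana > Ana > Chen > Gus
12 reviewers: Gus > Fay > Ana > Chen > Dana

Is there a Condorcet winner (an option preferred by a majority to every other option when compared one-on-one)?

No

Head-to-head results (38 voters total):
Ana vs Fay: Fay wins 23–15.
Ana vs Chen: Ana wins 33–5.
Ana vs Dana: Dana wins 20–18.
Ana vs Gus: Ana wins 22–16.
Fay vs Chen: Fay wins 23–15.
Fay vs Dana: Fay wins 23–15.
Fay vs Gus: Gus wins 31–7.
Chen vs Dana: Dana wins 20–18.
Chen vs Gus: Gus wins 25–13.
Dana vs Gus: Gus wins 22–16.
No candidate beats all others: Ana beats Gus beats Fay beats Ana, a majority cycle.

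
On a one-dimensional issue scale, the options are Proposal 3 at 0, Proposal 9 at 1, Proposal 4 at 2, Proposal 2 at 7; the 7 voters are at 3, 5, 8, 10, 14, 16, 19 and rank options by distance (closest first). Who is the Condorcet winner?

With single-peaked preferences on a line, the Condorcet winner is the candidate closest to the median voter.
The median voter (position 10) is closest to Proposal 2 at 7.
Check: Proposal 2 vs Proposal 9 — voters closer to Proposal 2: 6 of 7.

Proposal 2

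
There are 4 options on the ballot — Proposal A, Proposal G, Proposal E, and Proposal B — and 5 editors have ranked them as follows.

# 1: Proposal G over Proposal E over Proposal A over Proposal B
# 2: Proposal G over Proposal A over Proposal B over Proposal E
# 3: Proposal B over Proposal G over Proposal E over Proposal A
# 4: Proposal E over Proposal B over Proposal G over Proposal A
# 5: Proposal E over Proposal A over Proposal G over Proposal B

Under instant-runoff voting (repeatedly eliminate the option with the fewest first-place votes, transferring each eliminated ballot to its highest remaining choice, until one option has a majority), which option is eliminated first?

Proposal A

Round 1: Proposal G 2, Proposal E 2, Proposal B 1, Proposal A 0. Proposal A has the fewest and is eliminated.
Round 2: Proposal G 2, Proposal E 2, Proposal B 1. Proposal B has the fewest and is eliminated.
Round 3: Proposal G 3, Proposal E 2. Proposal G has a majority.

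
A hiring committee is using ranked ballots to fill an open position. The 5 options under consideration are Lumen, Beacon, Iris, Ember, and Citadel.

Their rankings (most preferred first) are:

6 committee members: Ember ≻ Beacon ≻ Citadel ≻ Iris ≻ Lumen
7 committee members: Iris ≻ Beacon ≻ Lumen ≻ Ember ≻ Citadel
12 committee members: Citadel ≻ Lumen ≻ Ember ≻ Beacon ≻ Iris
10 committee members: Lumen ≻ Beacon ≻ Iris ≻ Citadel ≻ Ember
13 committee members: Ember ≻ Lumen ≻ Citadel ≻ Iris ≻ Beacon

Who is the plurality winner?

Ember

First-place vote totals:
  Lumen: 10
  Beacon: 0
  Iris: 7
  Ember: 19
  Citadel: 12
Ember has the most first-place votes.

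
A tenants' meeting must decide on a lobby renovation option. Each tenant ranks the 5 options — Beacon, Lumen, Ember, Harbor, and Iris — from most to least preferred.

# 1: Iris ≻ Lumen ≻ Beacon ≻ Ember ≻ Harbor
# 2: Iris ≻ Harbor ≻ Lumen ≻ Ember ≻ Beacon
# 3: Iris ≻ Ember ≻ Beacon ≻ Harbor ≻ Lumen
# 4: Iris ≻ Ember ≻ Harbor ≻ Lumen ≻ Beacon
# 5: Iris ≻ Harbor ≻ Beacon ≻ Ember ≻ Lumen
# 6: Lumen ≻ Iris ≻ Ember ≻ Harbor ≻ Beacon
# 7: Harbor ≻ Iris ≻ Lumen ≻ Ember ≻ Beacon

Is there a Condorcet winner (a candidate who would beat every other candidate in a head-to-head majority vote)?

Yes

Head-to-head results (7 voters total):
Beacon vs Lumen: Lumen wins 5–2.
Beacon vs Ember: Ember wins 5–2.
Beacon vs Harbor: Harbor wins 5–2.
Beacon vs Iris: Iris wins 7–0.
Lumen vs Ember: Lumen wins 4–3.
Lumen vs Harbor: Harbor wins 5–2.
Lumen vs Iris: Iris wins 6–1.
Ember vs Harbor: Ember wins 4–3.
Ember vs Iris: Iris wins 7–0.
Harbor vs Iris: Iris wins 6–1.
Iris beats each rival — Beacon (7–0), Lumen (6–1), Ember (7–0), Harbor (6–1) — so Iris is the Condorcet winner.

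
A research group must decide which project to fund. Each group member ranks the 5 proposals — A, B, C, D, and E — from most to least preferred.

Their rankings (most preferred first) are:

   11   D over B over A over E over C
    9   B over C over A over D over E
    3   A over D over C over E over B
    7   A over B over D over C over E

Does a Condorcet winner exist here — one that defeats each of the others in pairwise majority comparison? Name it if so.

Head-to-head results (30 voters total):
A vs B: B wins 20–10.
A vs C: A wins 21–9.
A vs D: A wins 19–11.
A vs E: A wins 30–0.
B vs C: B wins 27–3.
B vs D: B wins 16–14.
B vs E: B wins 27–3.
C vs D: D wins 21–9.
C vs E: C wins 19–11.
D vs E: D wins 30–0.
B beats each rival — A (20–10), C (27–3), D (16–14), E (27–3) — so B is the Condorcet winner.

B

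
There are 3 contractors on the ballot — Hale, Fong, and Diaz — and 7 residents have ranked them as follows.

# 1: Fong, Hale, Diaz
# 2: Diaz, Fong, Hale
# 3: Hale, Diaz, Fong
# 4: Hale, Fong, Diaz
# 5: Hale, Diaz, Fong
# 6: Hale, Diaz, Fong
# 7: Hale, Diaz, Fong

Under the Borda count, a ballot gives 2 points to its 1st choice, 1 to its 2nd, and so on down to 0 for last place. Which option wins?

Hale

Borda scores:
  Hale: 1 + 0 + 2 + 2 + 2 + 2 + 2 = 11
  Fong: 2 + 1 + 0 + 1 + 0 + 0 + 0 = 4
  Diaz: 0 + 2 + 1 + 0 + 1 + 1 + 1 = 6
Hale has the highest total.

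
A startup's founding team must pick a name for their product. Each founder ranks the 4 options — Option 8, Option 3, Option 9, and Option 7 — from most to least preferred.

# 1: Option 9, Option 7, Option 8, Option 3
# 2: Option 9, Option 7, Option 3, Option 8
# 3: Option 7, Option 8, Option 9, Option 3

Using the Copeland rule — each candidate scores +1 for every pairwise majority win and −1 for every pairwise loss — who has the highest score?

Option 9

Pairwise results:
  Option 8 vs Option 3: Option 8 wins 2–1.
  Option 8 vs Option 9: Option 9 wins 2–1.
  Option 8 vs Option 7: Option 7 wins 3–0.
  Option 3 vs Option 9: Option 9 wins 3–0.
  Option 3 vs Option 7: Option 7 wins 3–0.
  Option 9 vs Option 7: Option 9 wins 2–1.
Copeland scores (wins − losses):
  Option 8: 1 − 2 = -1
  Option 3: 0 − 3 = -3
  Option 9: 3 − 0 = 3
  Option 7: 2 − 1 = 1
Option 9 has the best Copeland score.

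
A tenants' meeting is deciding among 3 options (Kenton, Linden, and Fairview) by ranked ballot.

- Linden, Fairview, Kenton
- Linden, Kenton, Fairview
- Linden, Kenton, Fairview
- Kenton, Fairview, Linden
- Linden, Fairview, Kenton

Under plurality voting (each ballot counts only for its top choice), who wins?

First-place vote totals:
  Kenton: 1
  Linden: 4
  Fairview: 0
Linden has the most first-place votes.

Linden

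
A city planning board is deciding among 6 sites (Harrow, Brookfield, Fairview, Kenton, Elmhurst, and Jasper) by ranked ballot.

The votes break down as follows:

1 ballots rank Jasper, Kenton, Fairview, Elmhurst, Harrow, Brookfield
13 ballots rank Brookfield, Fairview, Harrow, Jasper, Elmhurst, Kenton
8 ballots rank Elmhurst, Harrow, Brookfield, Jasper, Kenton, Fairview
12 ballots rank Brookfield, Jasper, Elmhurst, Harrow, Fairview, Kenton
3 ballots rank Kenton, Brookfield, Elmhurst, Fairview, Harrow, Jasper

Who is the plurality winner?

First-place vote totals:
  Harrow: 0
  Brookfield: 25
  Fairview: 0
  Kenton: 3
  Elmhurst: 8
  Jasper: 1
Brookfield has the most first-place votes.

Brookfield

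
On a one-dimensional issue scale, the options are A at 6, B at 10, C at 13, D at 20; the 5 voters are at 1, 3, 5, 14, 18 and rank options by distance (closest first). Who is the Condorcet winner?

With single-peaked preferences on a line, the Condorcet winner is the candidate closest to the median voter.
The median voter (position 5) is closest to A at 6.
Check: A vs D — voters closer to A: 3 of 5.

A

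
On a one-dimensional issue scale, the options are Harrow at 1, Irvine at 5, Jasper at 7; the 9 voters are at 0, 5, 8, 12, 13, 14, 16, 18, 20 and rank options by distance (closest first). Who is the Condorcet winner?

Jasper

With single-peaked preferences on a line, the Condorcet winner is the candidate closest to the median voter.
The median voter (position 13) is closest to Jasper at 7.
Check: Jasper vs Harrow — voters closer to Jasper: 8 of 9.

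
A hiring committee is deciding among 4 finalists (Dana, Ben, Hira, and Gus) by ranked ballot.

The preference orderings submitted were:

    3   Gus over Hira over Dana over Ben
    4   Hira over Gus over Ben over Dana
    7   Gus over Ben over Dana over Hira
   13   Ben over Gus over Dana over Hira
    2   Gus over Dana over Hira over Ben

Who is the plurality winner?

First-place vote totals:
  Dana: 0
  Ben: 13
  Hira: 4
  Gus: 12
Ben has the most first-place votes.

Ben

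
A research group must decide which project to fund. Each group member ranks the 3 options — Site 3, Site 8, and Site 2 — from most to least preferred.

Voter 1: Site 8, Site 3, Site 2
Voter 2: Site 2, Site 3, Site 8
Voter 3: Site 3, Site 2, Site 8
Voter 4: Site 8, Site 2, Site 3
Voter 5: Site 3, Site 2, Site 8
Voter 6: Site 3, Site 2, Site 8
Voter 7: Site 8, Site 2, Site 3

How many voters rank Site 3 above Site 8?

4

Ballots ranking Site 3 above Site 8: 4.
Ballots ranking Site 8 above Site 3: 3.
So 4 of 7 voters prefer Site 3 to Site 8.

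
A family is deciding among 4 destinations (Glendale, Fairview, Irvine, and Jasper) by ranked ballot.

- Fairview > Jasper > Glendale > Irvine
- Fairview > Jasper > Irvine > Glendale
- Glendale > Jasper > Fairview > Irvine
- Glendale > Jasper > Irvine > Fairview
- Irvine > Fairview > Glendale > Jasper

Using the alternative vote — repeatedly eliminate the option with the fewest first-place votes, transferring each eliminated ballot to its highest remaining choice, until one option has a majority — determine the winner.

Fairview

Round 1: Glendale 2, Fairview 2, Irvine 1, Jasper 0. Jasper has the fewest and is eliminated.
Round 2: Glendale 2, Fairview 2, Irvine 1. Irvine has the fewest and is eliminated.
Round 3: Fairview 3, Glendale 2. Fairview has a majority.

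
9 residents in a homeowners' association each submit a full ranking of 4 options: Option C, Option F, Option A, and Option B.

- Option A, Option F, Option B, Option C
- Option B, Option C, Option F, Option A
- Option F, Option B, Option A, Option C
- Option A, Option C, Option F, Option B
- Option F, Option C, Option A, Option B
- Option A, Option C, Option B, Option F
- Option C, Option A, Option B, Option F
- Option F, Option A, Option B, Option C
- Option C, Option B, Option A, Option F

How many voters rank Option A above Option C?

Ballots ranking Option A above Option C: 5.
Ballots ranking Option C above Option A: 4.
So 5 of 9 voters prefer Option A to Option C.

5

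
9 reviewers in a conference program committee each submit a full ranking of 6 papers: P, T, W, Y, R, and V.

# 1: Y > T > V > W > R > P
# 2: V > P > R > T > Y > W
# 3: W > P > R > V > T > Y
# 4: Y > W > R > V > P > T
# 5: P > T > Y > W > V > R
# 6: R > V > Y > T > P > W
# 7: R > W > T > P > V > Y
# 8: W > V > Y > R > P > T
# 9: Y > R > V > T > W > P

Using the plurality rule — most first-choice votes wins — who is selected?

Y

First-place vote totals:
  P: 1
  T: 0
  W: 2
  Y: 3
  R: 2
  V: 1
Y has the most first-place votes.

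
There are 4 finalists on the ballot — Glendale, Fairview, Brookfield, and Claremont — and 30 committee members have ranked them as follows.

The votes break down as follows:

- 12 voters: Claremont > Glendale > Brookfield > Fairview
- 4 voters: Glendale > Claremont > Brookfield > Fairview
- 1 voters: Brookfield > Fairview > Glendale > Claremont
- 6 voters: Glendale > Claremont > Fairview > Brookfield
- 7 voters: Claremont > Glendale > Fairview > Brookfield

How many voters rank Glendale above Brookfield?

29

Ballots ranking Glendale above Brookfield: 12+4+6+7 = 29.
Ballots ranking Brookfield above Glendale: 1.
So 29 of 30 voters prefer Glendale to Brookfield.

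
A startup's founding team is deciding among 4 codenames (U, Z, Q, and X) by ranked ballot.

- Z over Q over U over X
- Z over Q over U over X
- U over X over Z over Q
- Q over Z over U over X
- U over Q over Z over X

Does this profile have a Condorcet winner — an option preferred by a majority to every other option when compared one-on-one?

Yes

Head-to-head results (5 voters total):
U vs Z: Z wins 3–2.
U vs Q: Q wins 3–2.
U vs X: U wins 5–0.
Z vs Q: Z wins 3–2.
Z vs X: Z wins 4–1.
Q vs X: Q wins 4–1.
Z beats each rival — U (3–2), Q (3–2), X (4–1) — so Z is the Condorcet winner.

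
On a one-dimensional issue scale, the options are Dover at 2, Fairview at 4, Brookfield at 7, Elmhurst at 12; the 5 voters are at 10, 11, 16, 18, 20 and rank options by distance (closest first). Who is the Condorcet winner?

Elmhurst

With single-peaked preferences on a line, the Condorcet winner is the candidate closest to the median voter.
The median voter (position 16) is closest to Elmhurst at 12.
Check: Elmhurst vs Fairview — voters closer to Elmhurst: 5 of 5.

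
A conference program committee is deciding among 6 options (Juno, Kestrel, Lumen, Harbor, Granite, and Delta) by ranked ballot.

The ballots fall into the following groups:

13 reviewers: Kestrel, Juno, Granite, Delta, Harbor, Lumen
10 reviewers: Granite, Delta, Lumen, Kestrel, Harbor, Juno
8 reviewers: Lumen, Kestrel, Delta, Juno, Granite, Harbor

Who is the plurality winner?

Kestrel

First-place vote totals:
  Juno: 0
  Kestrel: 13
  Lumen: 8
  Harbor: 0
  Granite: 10
  Delta: 0
Kestrel has the most first-place votes.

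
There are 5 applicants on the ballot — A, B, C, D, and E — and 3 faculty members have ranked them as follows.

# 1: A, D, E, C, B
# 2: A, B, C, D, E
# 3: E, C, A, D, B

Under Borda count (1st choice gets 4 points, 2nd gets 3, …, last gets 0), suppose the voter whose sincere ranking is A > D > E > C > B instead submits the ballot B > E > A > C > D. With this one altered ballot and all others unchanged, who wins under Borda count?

A

Borda totals with the altered ballot: A 8, B 7, C 6, D 2, E 7.
The winner is unchanged: still A.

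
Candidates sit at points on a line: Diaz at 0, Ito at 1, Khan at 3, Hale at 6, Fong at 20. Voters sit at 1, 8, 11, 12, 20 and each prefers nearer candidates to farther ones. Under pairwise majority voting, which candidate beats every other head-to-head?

With single-peaked preferences on a line, the Condorcet winner is the candidate closest to the median voter.
The median voter (position 11) is closest to Hale at 6.
Check: Hale vs Fong — voters closer to Hale: 4 of 5.

Hale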